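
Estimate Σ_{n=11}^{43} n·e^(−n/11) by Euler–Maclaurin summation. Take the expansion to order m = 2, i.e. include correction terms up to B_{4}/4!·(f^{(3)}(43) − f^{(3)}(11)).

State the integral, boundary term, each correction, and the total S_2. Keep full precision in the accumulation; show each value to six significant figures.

S_2 ≈ 79.5617

The integral term ∫_11^43 x·e^(−x/11) dx = 77.1119.
½[f(11) + f(43)] = ½[4.04667 + 0.862525] = 2.45460.
Running total after boundary: 79.5665.
Correction k=1: B_{2}/2! · (f^{(1)}(43) − f^{(1)}(11)) = 1/12 · (-0.0583527 − 0.00000) = -0.00486272.
Running total after k=1: 79.5617.
Correction k=2: B_{4}/4! · (f^{(3)}(43) − f^{(3)}(11)) = −1/720 · (-0.000150704 − 0.00608065) = 8.65466e-06.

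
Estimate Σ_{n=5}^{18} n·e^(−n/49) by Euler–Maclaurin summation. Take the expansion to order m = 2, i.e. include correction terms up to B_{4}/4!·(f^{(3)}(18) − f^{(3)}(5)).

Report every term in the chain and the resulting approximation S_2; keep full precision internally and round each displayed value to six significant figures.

S_2 ≈ 124.073

Integral: ∫_5^18 x·e^(−x/49) dx = 115.614.
½[f(5) + f(18)] = ½[4.51496 + 12.4662] = 8.49061.
Integral + boundary = 124.104.
Correction k=1: B_{2}/2! · (f^{(1)}(18) − f^{(1)}(5)) = 1/12 · (0.438156 − 0.810851) = -0.0310579.
After k=1: 124.073.
Correction k=2: B_{4}/4! · (f^{(3)}(18) − f^{(3)}(5)) = −1/720 · (0.000759390 − 0.00108989) = 4.59034e-07.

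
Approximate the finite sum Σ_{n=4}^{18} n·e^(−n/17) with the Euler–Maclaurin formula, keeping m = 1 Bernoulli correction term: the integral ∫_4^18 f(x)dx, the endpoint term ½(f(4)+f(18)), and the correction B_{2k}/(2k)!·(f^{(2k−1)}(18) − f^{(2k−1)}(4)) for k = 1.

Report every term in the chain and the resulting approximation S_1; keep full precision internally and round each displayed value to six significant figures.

Integral: ∫_4^18 x·e^(−x/17) dx = 75.7669.
Endpoint term: (f(4) + f(18))/2 = (3.16135 + 6.24355)/2 = 4.70245.
So far: 80.4694.
k=1: B_{2}/(2)! × [f^{(1)}(18) − f^{(1)}(4)] = 1/12 × (-0.0204037 − 0.604376) = -0.0520650.

S_1 ≈ 80.4173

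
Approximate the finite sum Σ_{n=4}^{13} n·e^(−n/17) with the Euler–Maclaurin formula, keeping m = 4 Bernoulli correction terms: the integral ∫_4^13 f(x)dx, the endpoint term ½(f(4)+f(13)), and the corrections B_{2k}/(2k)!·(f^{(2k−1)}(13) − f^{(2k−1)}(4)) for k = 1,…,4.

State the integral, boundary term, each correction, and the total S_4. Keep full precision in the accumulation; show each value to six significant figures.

S_4 ≈ 49.3257

∫_4^13 x·e^(−x/17) dx evaluates to 44.7607.
½[f(4) + f(13)] = ½[3.16135 + 6.05112] = 4.60624.
Integral + boundary = 49.3669.
Order-1 term: 1/12 · (0.109523 − 0.604376) = -0.0412378.
After k=1: 49.3257.
Order-2 term: −1/720 · (0.00360022 − 0.00756074) = 5.50072e-06.
After k=2: 49.3257.
Order-3 term: 1/30240 · (2.36037e-05 − 4.50872e-05) = -7.10433e-10.
After k=3: 49.3257.
Order-4 term: −1/1209600 · (1.20242e-07 − 2.21497e-07) = 8.37098e-14.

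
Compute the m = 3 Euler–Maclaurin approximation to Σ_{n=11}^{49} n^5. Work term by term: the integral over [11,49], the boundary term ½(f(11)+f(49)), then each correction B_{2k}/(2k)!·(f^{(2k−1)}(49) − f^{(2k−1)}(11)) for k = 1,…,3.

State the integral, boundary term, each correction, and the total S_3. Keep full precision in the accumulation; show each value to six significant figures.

S_3 ≈ 2.45030e+09

The integral term ∫_11^49 x^5 dx = 2.30659e+09.
Boundary: ½(f(11) + f(49)) = ½(161051 + 2.82475e+08) = 1.41318e+08.
Running total after boundary: 2.44790e+09.
Correction k=1: B_{2}/2! · (f^{(1)}(49) − f^{(1)}(11)) = 1/12 · (2.88240e+07 − 73205.0) = 2.39590e+06.
Partial sum through k=1: 2.45030e+09.
Correction k=2: B_{4}/4! · (f^{(3)}(49) − f^{(3)}(11)) = −1/720 · (144060 − 7260.00) = -190.000.
Partial sum through k=2: 2.45030e+09.
Correction k=3: B_{6}/6! · (f^{(5)}(49) − f^{(5)}(11)) = 1/30240 · (120.000 − 120.000) = 0.00000.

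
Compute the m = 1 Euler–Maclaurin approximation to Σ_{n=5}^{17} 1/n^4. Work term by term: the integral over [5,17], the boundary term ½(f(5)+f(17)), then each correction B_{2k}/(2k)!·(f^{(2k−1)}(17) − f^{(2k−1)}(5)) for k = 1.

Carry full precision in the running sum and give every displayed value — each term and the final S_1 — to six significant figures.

∫_5^17 1/x^4 dx evaluates to 0.00259882.
½[f(5) + f(17)] = ½[0.00160000 + 1.19730e-05] = 0.000805987.
Running total after boundary: 0.00340481.
Correction k=1: B_{2}/2! · (f^{(1)}(17) − f^{(1)}(5)) = 1/12 · (-2.81719e-06 − (-0.00128000)) = 0.000106432.

S_1 ≈ 0.00351124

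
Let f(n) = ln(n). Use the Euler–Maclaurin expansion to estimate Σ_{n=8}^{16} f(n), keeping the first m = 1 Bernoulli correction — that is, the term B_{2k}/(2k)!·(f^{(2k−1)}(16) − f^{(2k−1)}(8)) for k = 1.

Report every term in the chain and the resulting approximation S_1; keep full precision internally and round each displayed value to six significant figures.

S_1 ≈ 22.1467

Integral: ∫_8^16 ln(x) dx = 19.7259.
½[f(8) + f(16)] = ½[2.07944 + 2.77259] = 2.42602.
Running total after boundary: 22.1519.
Order-1 term: 1/12 · (0.0625000 − 0.125000) = -0.00520833.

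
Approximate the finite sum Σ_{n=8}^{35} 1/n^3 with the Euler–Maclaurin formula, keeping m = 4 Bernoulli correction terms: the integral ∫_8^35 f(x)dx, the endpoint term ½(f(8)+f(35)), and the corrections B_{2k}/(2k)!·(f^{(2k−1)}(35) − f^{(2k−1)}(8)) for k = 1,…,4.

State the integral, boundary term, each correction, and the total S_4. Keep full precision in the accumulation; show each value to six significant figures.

Integral: ∫_8^35 1/x^3 dx = 0.00740434.
Endpoint term: (f(8) + f(35))/2 = (0.00195312 + 2.33236e-05)/2 = 0.000988224.
Running total after boundary: 0.00839256.
k=1: B_{2}/(2)! × [f^{(1)}(35) − f^{(1)}(8)] = 1/12 × (-1.99917e-06 − (-0.000732422)) = 6.08686e-05.
Running total after k=1: 0.00845343.
k=2: B_{4}/(4)! × [f^{(3)}(35) − f^{(3)}(8)] = −1/720 × (-3.26395e-08 − (-0.000228882)) = -3.17846e-07.
Running total after k=2: 0.00845311.
k=3: B_{6}/(6)! × [f^{(5)}(35) − f^{(5)}(8)] = 1/30240 × (-1.11907e-09 − (-0.000150204)) = 4.96702e-09.
Running total after k=3: 0.00845312.
k=4: B_{8}/(8)! × [f^{(7)}(35) − f^{(7)}(8)] = −1/1209600 × (-6.57737e-11 − (-0.000168979)) = -1.39698e-10.

S_4 ≈ 0.00845312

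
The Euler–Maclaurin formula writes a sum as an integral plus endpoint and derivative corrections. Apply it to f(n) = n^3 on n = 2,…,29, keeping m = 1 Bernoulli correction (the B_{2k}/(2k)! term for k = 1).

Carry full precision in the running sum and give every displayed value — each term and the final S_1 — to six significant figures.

Integral: ∫_2^29 x^3 dx = 176816.
Endpoint term: (f(2) + f(29))/2 = (8.00000 + 24389.0)/2 = 12198.5.
Integral + boundary = 189015.
Correction k=1: B_{2}/2! · (f^{(1)}(29) − f^{(1)}(2)) = 1/12 · (2523.00 − 12.0000) = 209.250.

S_1 ≈ 189224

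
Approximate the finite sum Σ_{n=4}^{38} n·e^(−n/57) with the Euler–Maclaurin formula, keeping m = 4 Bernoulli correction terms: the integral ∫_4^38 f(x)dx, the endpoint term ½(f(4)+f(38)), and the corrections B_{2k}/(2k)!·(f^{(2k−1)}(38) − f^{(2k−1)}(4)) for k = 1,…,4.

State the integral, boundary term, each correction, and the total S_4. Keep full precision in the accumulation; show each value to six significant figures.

S_4 ≈ 472.772

∫_4^38 x·e^(−x/57) dx evaluates to 461.211.
½[f(4) + f(38)] = ½[3.72892 + 19.5099] = 11.6194.
Running total after boundary: 472.830.
Correction k=1: B_{2}/2! · (f^{(1)}(38) − f^{(1)}(4)) = 1/12 · (0.171139 − 0.866811) = -0.0579726.
After k=1: 472.772.
Correction k=2: B_{4}/4! · (f^{(3)}(38) − f^{(3)}(4)) = −1/720 · (0.000368721 − 0.000840650) = 6.55457e-07.
After k=2: 472.772.
Correction k=3: B_{6}/6! · (f^{(5)}(38) − f^{(5)}(4)) = 1/30240 · (2.10762e-07 − 4.35367e-07) = -7.42739e-12.
After k=3: 472.772.
Correction k=4: B_{8}/8! · (f^{(7)}(38) − f^{(7)}(4)) = −1/1209600 · (9.48099e-11 − 1.88363e-10) = 7.73425e-17.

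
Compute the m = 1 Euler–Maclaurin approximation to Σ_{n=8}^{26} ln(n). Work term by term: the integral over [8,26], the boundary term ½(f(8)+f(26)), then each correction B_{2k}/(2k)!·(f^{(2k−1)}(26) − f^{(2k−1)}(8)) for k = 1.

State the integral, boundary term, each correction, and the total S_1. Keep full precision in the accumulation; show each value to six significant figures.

The integral term ∫_8^26 ln(x) dx = 50.0750.
Endpoint term: (f(8) + f(26))/2 = (2.07944 + 3.25810)/2 = 2.66877.
Integral + boundary = 52.7437.
k=1: B_{2}/(2)! × [f^{(1)}(26) − f^{(1)}(8)] = 1/12 × (0.0384615 − 0.125000) = -0.00721154.

S_1 ≈ 52.7365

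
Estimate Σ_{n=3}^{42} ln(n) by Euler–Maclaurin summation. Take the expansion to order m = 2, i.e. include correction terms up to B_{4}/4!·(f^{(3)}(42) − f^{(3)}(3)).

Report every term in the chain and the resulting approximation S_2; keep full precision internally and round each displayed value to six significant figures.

The integral term ∫_3^42 ln(x) dx = 114.686.
Boundary: ½(f(3) + f(42)) = ½(1.09861 + 3.73767) = 2.41814.
Running total after boundary: 117.104.
Correction k=1: B_{2}/2! · (f^{(1)}(42) − f^{(1)}(3)) = 1/12 · (0.0238095 − 0.333333) = -0.0257937.
Running total after k=1: 117.079.
Correction k=2: B_{4}/4! · (f^{(3)}(42) − f^{(3)}(3)) = −1/720 · (2.69949e-05 − 0.0740741) = 0.000102843.

S_2 ≈ 117.079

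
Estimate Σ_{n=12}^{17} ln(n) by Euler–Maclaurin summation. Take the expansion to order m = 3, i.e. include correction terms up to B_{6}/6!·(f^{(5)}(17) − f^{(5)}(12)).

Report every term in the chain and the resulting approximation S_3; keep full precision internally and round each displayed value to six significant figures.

S_3 ≈ 16.0028

Integral: ∫_12^17 ln(x) dx = 13.3457.
½[f(12) + f(17)] = ½[2.48491 + 2.83321] = 2.65906.
So far: 16.0048.
Order-1 term: 1/12 · (0.0588235 − 0.0833333) = -0.00204248.
After k=1: 16.0028.
Order-2 term: −1/720 · (0.000407083 − 0.00115741) = 1.04212e-06.
After k=2: 16.0028.
Order-3 term: 1/30240 · (1.69031e-05 − 9.64506e-05) = -2.63054e-09.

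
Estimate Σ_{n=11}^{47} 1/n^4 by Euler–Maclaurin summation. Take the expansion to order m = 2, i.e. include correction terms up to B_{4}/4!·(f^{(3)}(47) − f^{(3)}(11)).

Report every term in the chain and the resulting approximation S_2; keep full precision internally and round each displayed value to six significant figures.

∫_11^47 1/x^4 dx evaluates to 0.000247228.
Endpoint term: (f(11) + f(47))/2 = (6.83013e-05 + 2.04931e-07)/2 = 3.42531e-05.
Integral + boundary = 0.000281481.
Order-1 term: 1/12 · (-1.74410e-08 − (-2.48369e-05)) = 2.06828e-06.
Partial sum through k=1: 0.000283549.
Order-2 term: −1/720 · (-2.36862e-10 − (-6.15790e-06)) = -8.55231e-09.

S_2 ≈ 0.000283541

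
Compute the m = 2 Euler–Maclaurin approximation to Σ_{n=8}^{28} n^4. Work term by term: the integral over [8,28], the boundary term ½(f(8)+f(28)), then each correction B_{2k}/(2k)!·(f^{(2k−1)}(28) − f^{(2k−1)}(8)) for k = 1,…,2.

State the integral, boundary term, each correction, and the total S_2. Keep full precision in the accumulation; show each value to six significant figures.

S_2 ≈ 3.75204e+06

The integral term ∫_8^28 x^4 dx = 3.43552e+06.
Boundary: ½(f(8) + f(28)) = ½(4096.00 + 614656) = 309376.
Running total after boundary: 3.74490e+06.
Correction k=1: B_{2}/2! · (f^{(1)}(28) − f^{(1)}(8)) = 1/12 · (87808.0 − 2048.00) = 7146.67.
Partial sum through k=1: 3.75204e+06.
Correction k=2: B_{4}/4! · (f^{(3)}(28) − f^{(3)}(8)) = −1/720 · (672.000 − 192.000) = -0.666667.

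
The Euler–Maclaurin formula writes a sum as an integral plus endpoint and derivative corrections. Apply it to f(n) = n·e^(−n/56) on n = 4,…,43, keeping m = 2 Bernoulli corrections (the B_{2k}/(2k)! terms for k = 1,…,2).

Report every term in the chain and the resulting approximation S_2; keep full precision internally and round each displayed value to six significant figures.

S_2 ≈ 567.695

The integral term ∫_4^43 x·e^(−x/56) dx = 555.920.
½[f(4) + f(43)] = ½[3.72425 + 19.9523] = 11.8383.
So far: 567.758.
Correction k=1: B_{2}/2! · (f^{(1)}(43) − f^{(1)}(4)) = 1/12 · (0.107716 − 0.864558) = -0.0630702.
After k=1: 567.695.
Correction k=2: B_{4}/4! · (f^{(3)}(43) − f^{(3)}(4)) = −1/720 · (0.000330271 − 0.000869478) = 7.48900e-07.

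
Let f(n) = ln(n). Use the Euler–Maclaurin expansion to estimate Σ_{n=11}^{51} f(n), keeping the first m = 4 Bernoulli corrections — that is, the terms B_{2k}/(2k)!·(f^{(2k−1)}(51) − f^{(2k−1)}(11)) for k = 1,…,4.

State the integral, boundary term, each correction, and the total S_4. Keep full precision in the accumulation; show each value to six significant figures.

∫_11^51 ln(x) dx evaluates to 134.146.
½[f(11) + f(51)] = ½[2.39790 + 3.93183] = 3.16486.
Integral + boundary = 137.311.
Order-1 term: 1/12 · (0.0196078 − 0.0909091) = -0.00594177.
Running total after k=1: 137.305.
Order-2 term: −1/720 · (1.50772e-05 − 0.00150263) = 2.06605e-06.
Running total after k=2: 137.305.
Order-3 term: 1/30240 · (6.95601e-08 − 0.000149021) = -4.92565e-09.
Running total after k=3: 137.305.
Order-4 term: −1/1209600 · (8.02308e-10 − 3.69474e-05) = 3.05445e-11.

S_4 ≈ 137.305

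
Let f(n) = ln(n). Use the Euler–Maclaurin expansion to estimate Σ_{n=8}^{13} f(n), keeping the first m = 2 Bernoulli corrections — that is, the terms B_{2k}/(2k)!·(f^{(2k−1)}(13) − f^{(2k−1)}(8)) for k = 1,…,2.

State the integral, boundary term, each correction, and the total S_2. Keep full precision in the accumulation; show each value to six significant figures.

Integral: ∫_8^13 ln(x) dx = 11.7088.
Boundary: ½(f(8) + f(13)) = ½(2.07944 + 2.56495) = 2.32220.
Integral + boundary = 14.0310.
Correction k=1: B_{2}/2! · (f^{(1)}(13) − f^{(1)}(8)) = 1/12 · (0.0769231 − 0.125000) = -0.00400641.
Partial sum through k=1: 14.0270.
Correction k=2: B_{4}/4! · (f^{(3)}(13) − f^{(3)}(8)) = −1/720 · (0.000910332 − 0.00390625) = 4.16100e-06.

S_2 ≈ 14.0270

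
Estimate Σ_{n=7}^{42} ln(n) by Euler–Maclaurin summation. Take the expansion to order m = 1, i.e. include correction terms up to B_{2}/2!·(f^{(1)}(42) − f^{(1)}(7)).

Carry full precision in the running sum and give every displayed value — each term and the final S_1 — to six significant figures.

∫_7^42 ln(x) dx evaluates to 108.361.
Boundary: ½(f(7) + f(42)) = ½(1.94591 + 3.73767) = 2.84179.
Running total after boundary: 111.203.
Correction k=1: B_{2}/2! · (f^{(1)}(42) − f^{(1)}(7)) = 1/12 · (0.0238095 − 0.142857) = -0.00992063.

S_1 ≈ 111.193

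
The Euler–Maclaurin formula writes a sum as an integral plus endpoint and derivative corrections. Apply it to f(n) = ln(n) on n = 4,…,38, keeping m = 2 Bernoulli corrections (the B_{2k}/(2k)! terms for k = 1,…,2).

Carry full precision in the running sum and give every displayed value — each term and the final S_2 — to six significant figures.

S_2 ≈ 101.176

Integral: ∫_4^38 ln(x) dx = 98.6831.
½[f(4) + f(38)] = ½[1.38629 + 3.63759] = 2.51194.
Running total after boundary: 101.195.
Correction k=1: B_{2}/2! · (f^{(1)}(38) − f^{(1)}(4)) = 1/12 · (0.0263158 − 0.250000) = -0.0186404.
Running total after k=1: 101.176.
Correction k=2: B_{4}/4! · (f^{(3)}(38) − f^{(3)}(4)) = −1/720 · (3.64485e-05 − 0.0312500) = 4.33522e-05.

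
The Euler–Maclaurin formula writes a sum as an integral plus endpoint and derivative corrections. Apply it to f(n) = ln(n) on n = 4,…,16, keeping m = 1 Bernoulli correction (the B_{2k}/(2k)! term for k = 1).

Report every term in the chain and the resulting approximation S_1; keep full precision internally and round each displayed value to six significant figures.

S_1 ≈ 28.8801

∫_4^16 ln(x) dx evaluates to 26.8162.
Boundary: ½(f(4) + f(16)) = ½(1.38629 + 2.77259) = 2.07944.
Integral + boundary = 28.8957.
k=1: B_{2}/(2)! × [f^{(1)}(16) − f^{(1)}(4)] = 1/12 × (0.0625000 − 0.250000) = -0.0156250.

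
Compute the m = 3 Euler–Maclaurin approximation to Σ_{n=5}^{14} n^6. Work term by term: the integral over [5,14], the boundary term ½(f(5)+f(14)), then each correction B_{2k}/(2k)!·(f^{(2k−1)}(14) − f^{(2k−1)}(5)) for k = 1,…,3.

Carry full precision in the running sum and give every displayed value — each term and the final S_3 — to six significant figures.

The integral term ∫_5^14 x^6 dx = 1.50479e+07.
Endpoint term: (f(5) + f(14))/2 = (15625.0 + 7.52954e+06)/2 = 3.77258e+06.
Running total after boundary: 1.88205e+07.
Order-1 term: 1/12 · (3.22694e+06 − 18750.0) = 267350.
Partial sum through k=1: 1.90878e+07.
Order-2 term: −1/720 · (329280 − 15000.0) = -436.500.
Partial sum through k=2: 1.90874e+07.
Order-3 term: 1/30240 · (10080.0 − 3600.00) = 0.214286.

S_3 ≈ 1.90874e+07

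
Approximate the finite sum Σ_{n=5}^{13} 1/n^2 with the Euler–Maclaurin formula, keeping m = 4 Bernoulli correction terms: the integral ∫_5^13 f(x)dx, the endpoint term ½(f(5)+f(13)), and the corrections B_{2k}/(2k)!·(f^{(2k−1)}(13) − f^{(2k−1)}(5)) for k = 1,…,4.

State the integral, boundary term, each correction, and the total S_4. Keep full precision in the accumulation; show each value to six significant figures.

S_4 ≈ 0.147283

Integral: ∫_5^13 1/x^2 dx = 0.123077.
Boundary: ½(f(5) + f(13)) = ½(0.0400000 + 0.00591716) = 0.0229586.
Running total after boundary: 0.146036.
Correction k=1: B_{2}/2! · (f^{(1)}(13) − f^{(1)}(5)) = 1/12 · (-0.000910332 − (-0.0160000)) = 0.00125747.
After k=1: 0.147293.
Correction k=2: B_{4}/4! · (f^{(3)}(13) − f^{(3)}(5)) = −1/720 · (-6.46390e-05 − (-0.00768000)) = -1.05769e-05.
After k=2: 0.147282.
Correction k=3: B_{6}/6! · (f^{(5)}(13) − f^{(5)}(5)) = 1/30240 · (-1.14744e-05 − (-0.00921600)) = 3.04382e-07.
After k=3: 0.147283.
Correction k=4: B_{8}/8! · (f^{(7)}(13) − f^{(7)}(5)) = −1/1209600 · (-3.80216e-06 − (-0.0206438)) = -1.70635e-08.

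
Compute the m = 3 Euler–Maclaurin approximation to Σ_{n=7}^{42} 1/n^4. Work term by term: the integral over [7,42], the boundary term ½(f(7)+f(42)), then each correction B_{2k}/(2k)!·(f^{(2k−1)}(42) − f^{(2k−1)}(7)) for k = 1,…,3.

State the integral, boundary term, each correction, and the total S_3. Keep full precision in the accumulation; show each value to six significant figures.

S_3 ≈ 0.00119536

Integral: ∫_7^42 1/x^4 dx = 0.000967318.
Endpoint term: (f(7) + f(42))/2 = (0.000416493 + 3.21368e-07)/2 = 0.000208407.
Running total after boundary: 0.00117573.
Order-1 term: 1/12 · (-3.06065e-08 − (-0.000237996)) = 1.98305e-05.
Running total after k=1: 0.00119556.
Order-2 term: −1/720 · (-5.20519e-10 − (-0.000145712)) = -2.02377e-07.
Running total after k=2: 0.00119535.
Order-3 term: 1/30240 · (-1.65244e-11 − (-0.000166528)) = 5.50687e-09.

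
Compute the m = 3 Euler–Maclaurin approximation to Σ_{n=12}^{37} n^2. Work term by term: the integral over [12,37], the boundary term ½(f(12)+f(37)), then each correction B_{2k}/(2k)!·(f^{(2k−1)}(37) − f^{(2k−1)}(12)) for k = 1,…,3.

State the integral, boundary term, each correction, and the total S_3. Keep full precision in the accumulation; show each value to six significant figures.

S_3 ≈ 17069.0

The integral term ∫_12^37 x^2 dx = 16308.3.
Boundary: ½(f(12) + f(37)) = ½(144.000 + 1369.00) = 756.500.
So far: 17064.8.
Order-1 term: 1/12 · (74.0000 − 24.0000) = 4.16667.
After k=1: 17069.0.
Order-2 term: −1/720 · (0.00000 − 0.00000) = 0.00000.
After k=2: 17069.0.
Order-3 term: 1/30240 · (0.00000 − 0.00000) = 0.00000.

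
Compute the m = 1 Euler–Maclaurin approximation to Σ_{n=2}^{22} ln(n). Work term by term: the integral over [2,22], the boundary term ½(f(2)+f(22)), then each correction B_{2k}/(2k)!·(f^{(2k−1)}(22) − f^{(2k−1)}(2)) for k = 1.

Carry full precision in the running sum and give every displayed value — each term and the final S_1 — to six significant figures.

The integral term ∫_2^22 ln(x) dx = 46.6166.
Endpoint term: (f(2) + f(22))/2 = (0.693147 + 3.09104)/2 = 1.89209.
So far: 48.5087.
Correction k=1: B_{2}/2! · (f^{(1)}(22) − f^{(1)}(2)) = 1/12 · (0.0454545 − 0.500000) = -0.0378788.

S_1 ≈ 48.4709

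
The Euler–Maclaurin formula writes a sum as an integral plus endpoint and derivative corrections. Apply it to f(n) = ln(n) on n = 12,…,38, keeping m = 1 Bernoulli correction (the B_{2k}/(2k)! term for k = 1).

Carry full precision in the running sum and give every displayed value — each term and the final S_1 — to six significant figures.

S_1 ≈ 85.4659

∫_12^38 ln(x) dx evaluates to 82.4094.
Boundary: ½(f(12) + f(38)) = ½(2.48491 + 3.63759) = 3.06125.
Integral + boundary = 85.4706.
k=1: B_{2}/(2)! × [f^{(1)}(38) − f^{(1)}(12)] = 1/12 × (0.0263158 − 0.0833333) = -0.00475146.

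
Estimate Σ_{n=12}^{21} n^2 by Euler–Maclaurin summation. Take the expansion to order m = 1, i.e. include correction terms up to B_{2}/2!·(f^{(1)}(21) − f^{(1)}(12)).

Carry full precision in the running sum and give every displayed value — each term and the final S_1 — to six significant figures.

Integral: ∫_12^21 x^2 dx = 2511.00.
½[f(12) + f(21)] = ½[144.000 + 441.000] = 292.500.
Running total after boundary: 2803.50.
k=1: B_{2}/(2)! × [f^{(1)}(21) − f^{(1)}(12)] = 1/12 × (42.0000 − 24.0000) = 1.50000.

S_1 ≈ 2805.00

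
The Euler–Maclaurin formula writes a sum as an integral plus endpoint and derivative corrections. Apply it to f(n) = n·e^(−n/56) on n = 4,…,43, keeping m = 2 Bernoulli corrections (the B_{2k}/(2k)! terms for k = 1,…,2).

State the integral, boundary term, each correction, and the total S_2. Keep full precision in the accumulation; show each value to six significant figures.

The integral term ∫_4^43 x·e^(−x/56) dx = 555.920.
½[f(4) + f(43)] = ½[3.72425 + 19.9523] = 11.8383.
So far: 567.758.
Correction k=1: B_{2}/2! · (f^{(1)}(43) − f^{(1)}(4)) = 1/12 · (0.107716 − 0.864558) = -0.0630702.
Running total after k=1: 567.695.
Correction k=2: B_{4}/4! · (f^{(3)}(43) − f^{(3)}(4)) = −1/720 · (0.000330271 − 0.000869478) = 7.48900e-07.

S_2 ≈ 567.695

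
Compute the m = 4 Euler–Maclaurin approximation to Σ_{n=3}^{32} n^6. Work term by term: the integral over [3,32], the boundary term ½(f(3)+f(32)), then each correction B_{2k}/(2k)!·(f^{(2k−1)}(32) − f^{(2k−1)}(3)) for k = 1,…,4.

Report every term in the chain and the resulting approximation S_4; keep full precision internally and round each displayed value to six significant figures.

S_4 ≈ 5.46218e+09

Integral: ∫_3^32 x^6 dx = 4.90853e+09.
Endpoint term: (f(3) + f(32))/2 = (729.000 + 1.07374e+09)/2 = 5.36871e+08.
Running total after boundary: 5.44541e+09.
Correction k=1: B_{2}/2! · (f^{(1)}(32) − f^{(1)}(3)) = 1/12 · (2.01327e+08 − 1458.00) = 1.67771e+07.
After k=1: 5.46218e+09.
Correction k=2: B_{4}/4! · (f^{(3)}(32) − f^{(3)}(3)) = −1/720 · (3.93216e+06 − 3240.00) = -5456.83.
After k=2: 5.46218e+09.
Correction k=3: B_{6}/6! · (f^{(5)}(32) − f^{(5)}(3)) = 1/30240 · (23040.0 − 2160.00) = 0.690476.
After k=3: 5.46218e+09.
Correction k=4: B_{8}/8! · (f^{(7)}(32) − f^{(7)}(3)) = −1/1209600 · (0.00000 − 0.00000) = 0.00000.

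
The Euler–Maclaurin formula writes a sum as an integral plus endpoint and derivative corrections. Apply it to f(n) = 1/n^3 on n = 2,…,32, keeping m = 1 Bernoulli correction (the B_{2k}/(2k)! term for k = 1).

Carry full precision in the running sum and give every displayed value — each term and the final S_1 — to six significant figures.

S_1 ≈ 0.202652

The integral term ∫_2^32 1/x^3 dx = 0.124512.
½[f(2) + f(32)] = ½[0.125000 + 3.05176e-05] = 0.0625153.
So far: 0.187027.
Correction k=1: B_{2}/2! · (f^{(1)}(32) − f^{(1)}(2)) = 1/12 · (-2.86102e-06 − (-0.187500)) = 0.0156248.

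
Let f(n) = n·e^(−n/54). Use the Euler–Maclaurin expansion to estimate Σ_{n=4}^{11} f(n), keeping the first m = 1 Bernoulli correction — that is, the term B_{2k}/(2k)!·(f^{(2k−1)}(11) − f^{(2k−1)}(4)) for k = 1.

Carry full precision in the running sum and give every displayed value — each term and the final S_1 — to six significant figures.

S_1 ≈ 51.5892

∫_4^11 x·e^(−x/54) dx evaluates to 45.2632.
Endpoint term: (f(4) + f(11))/2 = (3.71441 + 8.97274)/2 = 6.34358.
Integral + boundary = 51.6067.
Order-1 term: 1/12 · (0.649542 − 0.859818) = -0.0175230.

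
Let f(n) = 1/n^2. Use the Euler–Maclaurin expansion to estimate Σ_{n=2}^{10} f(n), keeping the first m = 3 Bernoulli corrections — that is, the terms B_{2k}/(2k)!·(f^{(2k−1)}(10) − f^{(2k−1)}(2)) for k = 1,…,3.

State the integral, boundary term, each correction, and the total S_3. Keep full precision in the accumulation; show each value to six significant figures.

S_3 ≈ 0.549811

∫_2^10 1/x^2 dx evaluates to 0.400000.
Boundary: ½(f(2) + f(10)) = ½(0.250000 + 0.0100000) = 0.130000.
Running total after boundary: 0.530000.
Correction k=1: B_{2}/2! · (f^{(1)}(10) − f^{(1)}(2)) = 1/12 · (-0.00200000 − (-0.250000)) = 0.0206667.
Running total after k=1: 0.550667.
Correction k=2: B_{4}/4! · (f^{(3)}(10) − f^{(3)}(2)) = −1/720 · (-0.000240000 − (-0.750000)) = -0.00104133.
Running total after k=2: 0.549625.
Correction k=3: B_{6}/6! · (f^{(5)}(10) − f^{(5)}(2)) = 1/30240 · (-7.20000e-05 − (-5.62500)) = 0.000186010.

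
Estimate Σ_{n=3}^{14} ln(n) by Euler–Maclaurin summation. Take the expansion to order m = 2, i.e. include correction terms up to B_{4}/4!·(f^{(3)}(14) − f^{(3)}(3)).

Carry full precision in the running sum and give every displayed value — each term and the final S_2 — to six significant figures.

S_2 ≈ 24.4981

Integral: ∫_3^14 ln(x) dx = 22.6510.
Endpoint term: (f(3) + f(14))/2 = (1.09861 + 2.63906)/2 = 1.86883.
Running total after boundary: 24.5198.
Order-1 term: 1/12 · (0.0714286 − 0.333333) = -0.0218254.
Partial sum through k=1: 24.4980.
Order-2 term: −1/720 · (0.000728863 − 0.0740741) = 0.000101868.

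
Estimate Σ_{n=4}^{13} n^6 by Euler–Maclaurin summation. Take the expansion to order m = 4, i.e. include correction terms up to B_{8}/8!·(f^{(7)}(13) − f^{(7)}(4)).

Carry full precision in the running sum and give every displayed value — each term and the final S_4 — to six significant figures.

S_4 ≈ 1.15620e+07

The integral term ∫_4^13 x^6 dx = 8.96173e+06.
Boundary: ½(f(4) + f(13)) = ½(4096.00 + 4.82681e+06) = 2.41545e+06.
So far: 1.13772e+07.
k=1: B_{2}/(2)! × [f^{(1)}(13) − f^{(1)}(4)] = 1/12 × (2.22776e+06 − 6144.00) = 185134.
After k=1: 1.15623e+07.
k=2: B_{4}/(4)! × [f^{(3)}(13) − f^{(3)}(4)] = −1/720 × (263640 − 7680.00) = -355.500.
After k=2: 1.15620e+07.
k=3: B_{6}/(6)! × [f^{(5)}(13) − f^{(5)}(4)] = 1/30240 × (9360.00 − 2880.00) = 0.214286.
After k=3: 1.15620e+07.
k=4: B_{8}/(8)! × [f^{(7)}(13) − f^{(7)}(4)] = −1/1209600 × (0.00000 − 0.00000) = 0.00000.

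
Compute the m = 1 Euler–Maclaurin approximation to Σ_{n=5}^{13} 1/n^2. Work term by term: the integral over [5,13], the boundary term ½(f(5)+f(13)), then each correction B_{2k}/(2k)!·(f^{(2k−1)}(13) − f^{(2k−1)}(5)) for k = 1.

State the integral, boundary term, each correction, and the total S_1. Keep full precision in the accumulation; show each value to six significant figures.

S_1 ≈ 0.147293

Integral: ∫_5^13 1/x^2 dx = 0.123077.
Boundary: ½(f(5) + f(13)) = ½(0.0400000 + 0.00591716) = 0.0229586.
Running total after boundary: 0.146036.
Order-1 term: 1/12 · (-0.000910332 − (-0.0160000)) = 0.00125747.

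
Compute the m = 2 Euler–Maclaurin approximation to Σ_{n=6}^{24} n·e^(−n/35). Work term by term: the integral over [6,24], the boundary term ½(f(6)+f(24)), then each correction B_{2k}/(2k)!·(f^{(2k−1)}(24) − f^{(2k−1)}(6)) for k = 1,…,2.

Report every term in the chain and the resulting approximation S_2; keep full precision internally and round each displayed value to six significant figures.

S_2 ≈ 177.255

Integral: ∫_6^24 x·e^(−x/35) dx = 168.728.
Boundary: ½(f(6) + f(24)) = ½(5.05476 + 12.0895) = 8.57214.
Running total after boundary: 177.300.
Correction k=1: B_{2}/2! · (f^{(1)}(24) − f^{(1)}(6)) = 1/12 · (0.158315 − 0.698039) = -0.0449770.
Partial sum through k=1: 177.255.
Correction k=2: B_{4}/4! · (f^{(3)}(24) − f^{(3)}(6)) = −1/720 · (0.000951654 − 0.00194527) = 1.38003e-06.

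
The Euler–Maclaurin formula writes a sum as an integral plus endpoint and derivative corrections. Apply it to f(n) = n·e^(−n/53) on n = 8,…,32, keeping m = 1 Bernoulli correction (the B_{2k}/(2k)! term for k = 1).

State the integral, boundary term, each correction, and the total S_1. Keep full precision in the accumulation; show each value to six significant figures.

Integral: ∫_8^32 x·e^(−x/53) dx = 316.961.
Boundary: ½(f(8) + f(32)) = ½(6.87917 + 17.4958) = 12.1875.
Integral + boundary = 329.148.
Correction k=1: B_{2}/2! · (f^{(1)}(32) − f^{(1)}(8)) = 1/12 · (0.216635 − 0.730101) = -0.0427888.

S_1 ≈ 329.105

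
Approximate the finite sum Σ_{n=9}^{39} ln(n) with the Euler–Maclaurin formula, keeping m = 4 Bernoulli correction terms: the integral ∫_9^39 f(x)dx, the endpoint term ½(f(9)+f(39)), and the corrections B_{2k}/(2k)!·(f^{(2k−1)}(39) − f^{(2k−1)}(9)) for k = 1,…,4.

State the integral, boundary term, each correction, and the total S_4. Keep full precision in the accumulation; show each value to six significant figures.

S_4 ≈ 96.0272

∫_9^39 ln(x) dx evaluates to 93.1039.
Boundary: ½(f(9) + f(39)) = ½(2.19722 + 3.66356) = 2.93039.
Running total after boundary: 96.0343.
k=1: B_{2}/(2)! × [f^{(1)}(39) − f^{(1)}(9)] = 1/12 × (0.0256410 − 0.111111) = -0.00712251.
After k=1: 96.0272.
k=2: B_{4}/(4)! × [f^{(3)}(39) − f^{(3)}(9)] = −1/720 × (3.37160e-05 − 0.00274348) = 3.76357e-06.
After k=2: 96.0272.
k=3: B_{6}/(6)! × [f^{(5)}(39) − f^{(5)}(9)] = 1/30240 × (2.66004e-07 − 0.000406442) = -1.34317e-08.
After k=3: 96.0272.
k=4: B_{8}/(8)! × [f^{(7)}(39) − f^{(7)}(9)] = −1/1209600 × (5.24663e-09 − 0.000150534) = 1.24445e-10.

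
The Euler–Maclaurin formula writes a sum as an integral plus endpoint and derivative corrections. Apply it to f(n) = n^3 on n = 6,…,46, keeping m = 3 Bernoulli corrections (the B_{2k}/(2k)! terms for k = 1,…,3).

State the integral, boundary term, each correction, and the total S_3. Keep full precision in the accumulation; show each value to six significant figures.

S_3 ≈ 1.16834e+06

∫_6^46 x^3 dx evaluates to 1.11904e+06.
½[f(6) + f(46)] = ½[216.000 + 97336.0] = 48776.0.
Integral + boundary = 1.16782e+06.
Correction k=1: B_{2}/2! · (f^{(1)}(46) − f^{(1)}(6)) = 1/12 · (6348.00 − 108.000) = 520.000.
Running total after k=1: 1.16834e+06.
Correction k=2: B_{4}/4! · (f^{(3)}(46) − f^{(3)}(6)) = −1/720 · (6.00000 − 6.00000) = 0.00000.
Running total after k=2: 1.16834e+06.
Correction k=3: B_{6}/6! · (f^{(5)}(46) − f^{(5)}(6)) = 1/30240 · (0.00000 − 0.00000) = 0.00000.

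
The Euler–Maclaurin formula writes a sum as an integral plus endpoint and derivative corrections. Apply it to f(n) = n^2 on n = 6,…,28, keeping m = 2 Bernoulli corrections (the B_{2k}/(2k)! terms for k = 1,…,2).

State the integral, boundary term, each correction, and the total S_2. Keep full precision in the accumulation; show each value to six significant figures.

S_2 ≈ 7659.00

∫_6^28 x^2 dx evaluates to 7245.33.
Endpoint term: (f(6) + f(28))/2 = (36.0000 + 784.000)/2 = 410.000.
Running total after boundary: 7655.33.
k=1: B_{2}/(2)! × [f^{(1)}(28) − f^{(1)}(6)] = 1/12 × (56.0000 − 12.0000) = 3.66667.
After k=1: 7659.00.
k=2: B_{4}/(4)! × [f^{(3)}(28) − f^{(3)}(6)] = −1/720 × (0.00000 − 0.00000) = 0.00000.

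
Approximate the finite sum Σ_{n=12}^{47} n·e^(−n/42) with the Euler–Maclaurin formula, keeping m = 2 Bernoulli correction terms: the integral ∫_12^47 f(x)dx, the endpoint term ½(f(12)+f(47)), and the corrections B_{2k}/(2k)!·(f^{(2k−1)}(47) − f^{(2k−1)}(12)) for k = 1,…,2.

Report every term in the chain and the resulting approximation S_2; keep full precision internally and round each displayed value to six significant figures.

S_2 ≈ 495.690

∫_12^47 x·e^(−x/42) dx evaluates to 483.555.
Boundary: ½(f(12) + f(47)) = ½(9.01773 + 15.3498) = 12.1837.
Running total after boundary: 495.738.
k=1: B_{2}/(2)! × [f^{(1)}(47) − f^{(1)}(12)] = 1/12 × (-0.0388798 − 0.536769) = -0.0479708.
After k=1: 495.690.
k=2: B_{4}/(4)! × [f^{(3)}(47) − f^{(3)}(12)] = −1/720 × (0.000348243 − 0.00115631) = 1.12231e-06.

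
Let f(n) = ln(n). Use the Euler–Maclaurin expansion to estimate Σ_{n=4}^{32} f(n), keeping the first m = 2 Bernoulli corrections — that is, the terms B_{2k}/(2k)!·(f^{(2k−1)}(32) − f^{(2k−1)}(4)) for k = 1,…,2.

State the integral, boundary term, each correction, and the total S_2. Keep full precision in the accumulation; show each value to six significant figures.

S_2 ≈ 79.7662

Integral: ∫_4^32 ln(x) dx = 77.3584.
Boundary: ½(f(4) + f(32)) = ½(1.38629 + 3.46574) = 2.42602.
So far: 79.7844.
Correction k=1: B_{2}/2! · (f^{(1)}(32) − f^{(1)}(4)) = 1/12 · (0.0312500 − 0.250000) = -0.0182292.
After k=1: 79.7662.
Correction k=2: B_{4}/4! · (f^{(3)}(32) − f^{(3)}(4)) = −1/720 · (6.10352e-05 − 0.0312500) = 4.33180e-05.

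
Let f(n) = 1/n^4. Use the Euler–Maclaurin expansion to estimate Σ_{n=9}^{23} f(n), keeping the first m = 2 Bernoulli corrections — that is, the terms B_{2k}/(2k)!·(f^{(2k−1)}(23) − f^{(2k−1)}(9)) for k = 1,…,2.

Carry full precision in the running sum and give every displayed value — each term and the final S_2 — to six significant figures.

The integral term ∫_9^23 1/x^4 dx = 0.000429851.
½[f(9) + f(23)] = ½[0.000152416 + 3.57346e-06] = 7.79946e-05.
Running total after boundary: 0.000507845.
Order-1 term: 1/12 · (-6.21471e-07 − (-6.77404e-05)) = 5.59324e-06.
Running total after k=1: 0.000513439.
Order-2 term: −1/720 · (-3.52441e-08 − (-2.50890e-05)) = -3.47969e-08.

S_2 ≈ 0.000513404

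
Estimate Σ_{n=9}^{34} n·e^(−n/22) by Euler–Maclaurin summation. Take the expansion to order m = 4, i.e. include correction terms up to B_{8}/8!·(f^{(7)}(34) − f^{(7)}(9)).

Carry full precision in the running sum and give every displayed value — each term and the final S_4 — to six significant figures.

S_4 ≈ 196.912

The integral term ∫_9^34 x·e^(−x/22) dx = 190.340.
½[f(9) + f(34)] = ½[5.97828 + 7.24931] = 6.61380.
Integral + boundary = 196.954.
Order-1 term: 1/12 · (-0.116299 − 0.392514) = -0.0424011.
Running total after k=1: 196.912.
Order-2 term: −1/720 · (0.000640766 − 0.00355583) = 4.04870e-06.
Running total after k=2: 196.912.
Order-3 term: 1/30240 · (3.14426e-06 − 1.30179e-05) = -3.26511e-10.
Running total after k=3: 196.912.
Order-4 term: −1/1209600 · (1.02575e-08 − 3.86139e-08) = 2.34428e-14.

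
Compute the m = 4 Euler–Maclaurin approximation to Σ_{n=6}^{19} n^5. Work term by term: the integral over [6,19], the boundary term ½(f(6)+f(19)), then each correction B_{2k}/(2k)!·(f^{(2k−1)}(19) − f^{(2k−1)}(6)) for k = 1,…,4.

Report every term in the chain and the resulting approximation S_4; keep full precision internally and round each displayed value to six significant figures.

S_4 ≈ 9.12888e+06

∫_6^19 x^5 dx evaluates to 7.83320e+06.
½[f(6) + f(19)] = ½[7776.00 + 2.47610e+06] = 1.24194e+06.
Integral + boundary = 9.07514e+06.
k=1: B_{2}/(2)! × [f^{(1)}(19) − f^{(1)}(6)] = 1/12 × (651605 − 6480.00) = 53760.4.
Partial sum through k=1: 9.12890e+06.
k=2: B_{4}/(4)! × [f^{(3)}(19) − f^{(3)}(6)] = −1/720 × (21660.0 − 2160.00) = -27.0833.
Partial sum through k=2: 9.12888e+06.
k=3: B_{6}/(6)! × [f^{(5)}(19) − f^{(5)}(6)] = 1/30240 × (120.000 − 120.000) = 0.00000.
Partial sum through k=3: 9.12888e+06.
k=4: B_{8}/(8)! × [f^{(7)}(19) − f^{(7)}(6)] = −1/1209600 × (0.00000 − 0.00000) = 0.00000.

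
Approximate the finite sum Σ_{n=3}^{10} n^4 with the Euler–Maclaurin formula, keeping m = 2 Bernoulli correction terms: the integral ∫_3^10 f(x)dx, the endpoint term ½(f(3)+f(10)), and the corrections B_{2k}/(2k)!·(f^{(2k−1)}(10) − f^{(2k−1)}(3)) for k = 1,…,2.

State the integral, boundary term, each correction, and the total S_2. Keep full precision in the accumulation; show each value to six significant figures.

∫_3^10 x^4 dx evaluates to 19951.4.
Boundary: ½(f(3) + f(10)) = ½(81.0000 + 10000.0) = 5040.50.
Running total after boundary: 24991.9.
Correction k=1: B_{2}/2! · (f^{(1)}(10) − f^{(1)}(3)) = 1/12 · (4000.00 − 108.000) = 324.333.
After k=1: 25316.2.
Correction k=2: B_{4}/4! · (f^{(3)}(10) − f^{(3)}(3)) = −1/720 · (240.000 − 72.0000) = -0.233333.

S_2 ≈ 25316.0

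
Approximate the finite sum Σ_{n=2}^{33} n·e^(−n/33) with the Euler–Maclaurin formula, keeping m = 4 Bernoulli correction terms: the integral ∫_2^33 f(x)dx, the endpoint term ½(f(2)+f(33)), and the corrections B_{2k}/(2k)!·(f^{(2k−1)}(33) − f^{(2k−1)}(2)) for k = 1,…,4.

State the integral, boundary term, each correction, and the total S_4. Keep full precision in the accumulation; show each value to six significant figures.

Integral: ∫_2^33 x·e^(−x/33) dx = 285.838.
Boundary: ½(f(2) + f(33)) = ½(1.88239 + 12.1400) = 7.01120.
So far: 292.849.
k=1: B_{2}/(2)! × [f^{(1)}(33) − f^{(1)}(2)] = 1/12 × (0.00000 − 0.884152) = -0.0736793.
Running total after k=1: 292.775.
k=2: B_{4}/(4)! × [f^{(3)}(33) − f^{(3)}(2)] = −1/720 × (0.000675628 − 0.00254044) = 2.59002e-06.
Running total after k=2: 292.775.
k=3: B_{6}/(6)! × [f^{(5)}(33) − f^{(5)}(2)] = 1/30240 × (1.24082e-06 − 3.92010e-06) = -8.86004e-11.
Running total after k=3: 292.775.
k=4: B_{8}/(8)! × [f^{(7)}(33) − f^{(7)}(2)] = −1/1209600 × (1.70912e-09 − 5.05728e-09) = 2.76799e-15.

S_4 ≈ 292.775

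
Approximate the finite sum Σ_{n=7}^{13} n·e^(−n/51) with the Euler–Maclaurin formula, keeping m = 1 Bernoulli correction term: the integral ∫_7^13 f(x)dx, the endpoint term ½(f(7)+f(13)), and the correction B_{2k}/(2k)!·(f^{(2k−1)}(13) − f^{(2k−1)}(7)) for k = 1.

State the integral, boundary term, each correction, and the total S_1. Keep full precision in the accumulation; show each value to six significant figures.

S_1 ≈ 57.1291

∫_7^13 x·e^(−x/51) dx evaluates to 49.0551.
Endpoint term: (f(7) + f(13))/2 = (6.10224 + 10.0749)/2 = 8.08857.
So far: 57.1437.
Correction k=1: B_{2}/2! · (f^{(1)}(13) − f^{(1)}(7)) = 1/12 · (0.577445 − 0.752096) = -0.0145542.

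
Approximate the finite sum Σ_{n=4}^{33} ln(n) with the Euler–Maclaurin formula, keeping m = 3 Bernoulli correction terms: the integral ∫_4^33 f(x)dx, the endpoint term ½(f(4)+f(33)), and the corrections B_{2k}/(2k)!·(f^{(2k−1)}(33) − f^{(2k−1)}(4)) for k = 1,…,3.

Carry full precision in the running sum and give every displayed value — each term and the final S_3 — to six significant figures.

S_3 ≈ 83.2627

The integral term ∫_4^33 ln(x) dx = 80.8396.
Endpoint term: (f(4) + f(33))/2 = (1.38629 + 3.49651)/2 = 2.44140.
Running total after boundary: 83.2810.
Order-1 term: 1/12 · (0.0303030 − 0.250000) = -0.0183081.
Running total after k=1: 83.2627.
Order-2 term: −1/720 · (5.56529e-05 − 0.0312500) = 4.33255e-05.
Running total after k=2: 83.2627.
Order-3 term: 1/30240 · (6.13256e-07 − 0.0234375) = -7.75029e-07.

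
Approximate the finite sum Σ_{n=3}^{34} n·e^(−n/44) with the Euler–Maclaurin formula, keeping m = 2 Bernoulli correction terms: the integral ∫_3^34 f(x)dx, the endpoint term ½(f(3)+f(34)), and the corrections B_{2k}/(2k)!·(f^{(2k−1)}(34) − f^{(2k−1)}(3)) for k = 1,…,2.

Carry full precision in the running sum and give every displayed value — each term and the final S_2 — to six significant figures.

S_2 ≈ 356.154

The integral term ∫_3^34 x·e^(−x/44) dx = 346.966.
Endpoint term: (f(3) + f(34))/2 = (2.80227 + 15.6996)/2 = 9.25092.
Integral + boundary = 356.217.
k=1: B_{2}/(2)! × [f^{(1)}(34) − f^{(1)}(3)] = 1/12 × (0.104944 − 0.870403) = -0.0637882.
After k=1: 356.154.
k=2: B_{4}/(4)! × [f^{(3)}(34) − f^{(3)}(3)] = −1/720 × (0.000531223 − 0.00141456) = 1.22685e-06.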